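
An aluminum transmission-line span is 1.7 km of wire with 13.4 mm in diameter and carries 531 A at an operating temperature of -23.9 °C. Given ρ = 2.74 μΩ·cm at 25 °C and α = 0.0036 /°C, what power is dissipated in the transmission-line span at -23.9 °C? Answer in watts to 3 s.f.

76700 W

ρ = 2.74 μΩ·cm = 2.74×10^-8 Ω·m
A = π(d/2)² = π(6.7000e-03 m)² = 1.410e-04 m²
R₍25₎ = ρL/A = (2.74×10^-8)(1700)/(1.410e-04) = 0.3303 Ω
R₍-23.9₎ = R₍25₎(1 + αΔT) = 0.3303 × (1 + 0.0036×-48.9) = 0.2721 Ω
P = I²R = (531)² × 0.2721 = 76700 W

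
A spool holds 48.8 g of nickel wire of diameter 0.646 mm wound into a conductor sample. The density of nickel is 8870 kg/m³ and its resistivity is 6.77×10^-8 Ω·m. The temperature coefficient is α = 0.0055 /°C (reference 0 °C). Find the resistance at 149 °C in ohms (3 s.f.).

6.31 Ω

A = π(d/2)² = π(3.2300e-04 m)² = 3.2776e-07 m²
L = m/(density·A) = 0.0488/(8870×3.2776e-07) = 16.79 m
R = ρL/A = (6.77×10^-8)(16.79)/(3.2776e-07) = 3.467 Ω
R(149 °C) = 3.467 × (1 + 0.0055×149) = 6.31 Ω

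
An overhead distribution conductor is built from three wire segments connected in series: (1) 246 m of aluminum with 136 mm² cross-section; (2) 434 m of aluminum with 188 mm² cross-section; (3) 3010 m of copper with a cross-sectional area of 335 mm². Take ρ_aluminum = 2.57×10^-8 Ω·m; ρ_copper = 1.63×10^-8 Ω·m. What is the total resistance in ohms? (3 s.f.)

0.252 Ω

Seg 1: A = 136 mm² = 1.360e-04 m²
R_1 = (2.57×10^-8)(246)/(1.360e-04) = 0.04649 Ω
Seg 2: A = 188 mm² = 1.880e-04 m²
R_2 = (2.57×10^-8)(434)/(1.880e-04) = 0.05933 Ω
Seg 3: A = 335 mm² = 3.350e-04 m²
R_3 = (1.63×10^-8)(3010)/(3.350e-04) = 0.1465 Ω
R_total = R_1 + R_2 + R_3 = 0.252 Ω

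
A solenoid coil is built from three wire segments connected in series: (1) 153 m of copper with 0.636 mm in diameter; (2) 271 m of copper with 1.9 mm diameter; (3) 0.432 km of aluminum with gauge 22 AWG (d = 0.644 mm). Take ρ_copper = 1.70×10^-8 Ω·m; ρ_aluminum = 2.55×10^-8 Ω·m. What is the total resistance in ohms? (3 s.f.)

43.6 Ω

Seg 1: A = π(d/2)² = π(3.1800e-04 m)² = 3.177e-07 m²
R_1 = (1.70×10^-8)(153)/(3.177e-07) = 8.187 Ω
Seg 2: A = π(d/2)² = π(9.5000e-04 m)² = 2.835e-06 m²
R_2 = (1.70×10^-8)(271)/(2.835e-06) = 1.625 Ω
Seg 3: A = π(0.644/2 mm)² = π(3.2200e-04 m)² = 3.257e-07 m²
R_3 = (2.55×10^-8)(432)/(3.257e-07) = 33.82 Ω
R_total = R_1 + R_2 + R_3 = 43.6 Ω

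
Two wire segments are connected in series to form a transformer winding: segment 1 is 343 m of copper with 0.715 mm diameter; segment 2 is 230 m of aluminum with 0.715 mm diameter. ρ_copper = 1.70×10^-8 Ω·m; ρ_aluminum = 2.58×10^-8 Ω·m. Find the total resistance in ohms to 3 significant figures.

29.3 Ω

Segment 1: A = π(d/2)² = π(3.5750e-04 m)² = 4.015e-07 m²
R₁ = ρL/A = (1.70×10^-8)(343)/(4.015e-07) = 14.52 Ω
R₂ = (2.58×10^-8)(230)/(4.015e-07) = 14.78 Ω
R = R₁ + R₂ = 29.3 Ω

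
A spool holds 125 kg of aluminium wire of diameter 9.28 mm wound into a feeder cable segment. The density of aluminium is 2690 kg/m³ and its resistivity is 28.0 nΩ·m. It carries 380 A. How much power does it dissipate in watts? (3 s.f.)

ρ = 28.0 nΩ·m = 2.80×10^-8 Ω·m
A = π(d/2)² = π(4.6400e-03 m)² = 6.7637e-05 m²
L = m/(density·A) = 125/(2690×6.7637e-05) = 687 m
R = ρL/A = (2.80×10^-8)(687)/(6.7637e-05) = 0.2844 Ω
P = I²R = (380)² × 0.2844 = 41100 W

41100 W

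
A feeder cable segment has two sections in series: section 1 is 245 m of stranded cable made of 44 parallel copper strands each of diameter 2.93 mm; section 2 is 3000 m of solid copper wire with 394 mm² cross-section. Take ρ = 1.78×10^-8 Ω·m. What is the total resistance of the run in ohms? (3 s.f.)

0.150 Ω

Section 1: A_strand = π(1.4650e-03)² = 6.743e-06 m²; R₁ = ρL/(N·A_s) = (1.78×10^-8)(245)/(44×6.743e-06) = 0.0147 Ω
Section 2: A = 394 mm² = 3.940e-04 m²
R₂ = (1.78×10^-8)(3000)/(3.940e-04) = 0.1355 Ω
R = R₁ + R₂ = 0.150 Ω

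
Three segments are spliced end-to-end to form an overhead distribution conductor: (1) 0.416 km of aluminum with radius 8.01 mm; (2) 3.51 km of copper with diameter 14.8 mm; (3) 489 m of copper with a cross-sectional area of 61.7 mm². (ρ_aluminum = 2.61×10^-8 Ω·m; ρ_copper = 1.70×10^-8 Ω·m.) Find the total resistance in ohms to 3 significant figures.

0.535 Ω

Seg 1: A = πr² = π(8.0100e-03 m)² = 2.016e-04 m²
R_1 = (2.61×10^-8)(416)/(2.016e-04) = 0.05387 Ω
Seg 2: A = π(d/2)² = π(7.4000e-03 m)² = 1.720e-04 m²
R_2 = (1.70×10^-8)(3510)/(1.720e-04) = 0.3469 Ω
Seg 3: A = 61.7 mm² = 6.170e-05 m²
R_3 = (1.70×10^-8)(489)/(6.170e-05) = 0.1347 Ω
R_total = R_1 + R_2 + R_3 = 0.535 Ω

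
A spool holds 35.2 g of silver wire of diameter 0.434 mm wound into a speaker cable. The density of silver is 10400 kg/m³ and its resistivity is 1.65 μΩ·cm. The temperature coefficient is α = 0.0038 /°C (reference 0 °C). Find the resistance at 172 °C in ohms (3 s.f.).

ρ = 1.65 μΩ·cm = 1.65×10^-8 Ω·m
A = π(d/2)² = π(2.1700e-04 m)² = 1.4793e-07 m²
L = m/(density·A) = 0.0352/(10400×1.4793e-07) = 22.88 m
R = ρL/A = (1.65×10^-8)(22.88)/(1.4793e-07) = 2.552 Ω
R(172 °C) = 2.552 × (1 + 0.0038×172) = 4.22 Ω

4.22 Ω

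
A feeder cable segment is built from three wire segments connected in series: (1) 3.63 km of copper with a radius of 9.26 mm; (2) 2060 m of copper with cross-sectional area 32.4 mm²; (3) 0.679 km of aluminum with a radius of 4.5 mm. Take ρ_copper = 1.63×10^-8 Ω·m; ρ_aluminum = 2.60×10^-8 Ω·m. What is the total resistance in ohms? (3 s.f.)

1.53 Ω

Seg 1: A = πr² = π(9.2600e-03 m)² = 2.694e-04 m²
R_1 = (1.63×10^-8)(3630)/(2.694e-04) = 0.2196 Ω
Seg 2: A = 32.4 mm² = 3.240e-05 m²
R_2 = (1.63×10^-8)(2060)/(3.240e-05) = 1.036 Ω
Seg 3: A = πr² = π(4.5000e-03 m)² = 6.362e-05 m²
R_3 = (2.60×10^-8)(679)/(6.362e-05) = 0.2775 Ω
R_total = R_1 + R_2 + R_3 = 1.53 Ω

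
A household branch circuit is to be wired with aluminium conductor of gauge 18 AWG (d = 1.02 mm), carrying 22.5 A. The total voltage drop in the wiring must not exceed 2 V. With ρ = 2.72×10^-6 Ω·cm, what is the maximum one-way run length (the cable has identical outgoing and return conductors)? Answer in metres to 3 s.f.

ρ = 2.72×10^-6 Ω·cm = 2.72×10^-8 Ω·m
A = π(1.02/2 mm)² = π(5.1000e-04 m)² = 8.171e-07 m²
L_max = V_max·A/(2·ρI) = (2)(8.171e-07)/(2×2.72×10^-8×22.5) = 1.34 m

1.34 m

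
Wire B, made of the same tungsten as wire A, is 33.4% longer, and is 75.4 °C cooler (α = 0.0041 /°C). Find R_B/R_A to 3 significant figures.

R ∝ ρL/d² with ρ ∝ (1+αΔT), so R_B/R_A = (1 + 33.4/100) × (1 − 0.0041×75.4)
= 1.334 × 0.6909 = 0.922

0.922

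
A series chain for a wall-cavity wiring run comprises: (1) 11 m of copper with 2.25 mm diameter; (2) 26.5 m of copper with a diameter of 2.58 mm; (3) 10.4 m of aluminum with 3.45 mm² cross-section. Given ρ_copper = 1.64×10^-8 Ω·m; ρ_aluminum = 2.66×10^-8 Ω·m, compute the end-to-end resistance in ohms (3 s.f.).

Seg 1: A = π(d/2)² = π(1.1250e-03 m)² = 3.976e-06 m²
R_1 = (1.64×10^-8)(11)/(3.976e-06) = 0.04537 Ω
Seg 2: A = π(d/2)² = π(1.2900e-03 m)² = 5.228e-06 m²
R_2 = (1.64×10^-8)(26.5)/(5.228e-06) = 0.08313 Ω
Seg 3: A = 3.45 mm² = 3.450e-06 m²
R_3 = (2.66×10^-8)(10.4)/(3.450e-06) = 0.08019 Ω
R_total = R_1 + R_2 + R_3 = 0.209 Ω

0.209 Ω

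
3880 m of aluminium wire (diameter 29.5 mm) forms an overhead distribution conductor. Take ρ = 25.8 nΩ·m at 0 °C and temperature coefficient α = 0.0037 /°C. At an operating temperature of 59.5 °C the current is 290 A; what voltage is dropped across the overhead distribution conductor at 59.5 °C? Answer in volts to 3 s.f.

51.8 V

ρ = 25.8 nΩ·m = 2.58×10^-8 Ω·m
A = π(d/2)² = π(1.4750e-02 m)² = 6.835e-04 m²
R₍0₎ = ρL/A = (2.58×10^-8)(3880)/(6.835e-04) = 0.1465 Ω
R₍59.5₎ = R₍0₎(1 + αΔT) = 0.1465 × (1 + 0.0037×59.5) = 0.1787 Ω
V = IR = 290 × 0.1787 = 51.8 V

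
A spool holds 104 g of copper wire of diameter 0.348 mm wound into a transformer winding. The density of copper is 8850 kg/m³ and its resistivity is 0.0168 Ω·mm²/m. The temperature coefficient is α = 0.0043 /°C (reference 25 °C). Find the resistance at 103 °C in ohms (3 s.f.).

29.1 Ω

ρ = 0.0168 Ω·mm²/m = 1.68×10^-8 Ω·m
A = π(d/2)² = π(1.7400e-04 m)² = 9.5115e-08 m²
L = m/(density·A) = 0.104/(8850×9.5115e-08) = 123.5 m
R = ρL/A = (1.68×10^-8)(123.5)/(9.5115e-08) = 21.82 Ω
R(103 °C) = 21.82 × (1 + 0.0043×78) = 29.1 Ω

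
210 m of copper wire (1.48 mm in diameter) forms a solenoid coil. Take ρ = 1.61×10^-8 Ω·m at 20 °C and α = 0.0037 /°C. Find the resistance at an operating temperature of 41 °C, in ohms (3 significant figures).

A = π(d/2)² = π(7.4000e-04 m)² = 1.720e-06 m²
R₍20°C₎ = ρL/A = (1.61×10^-8)(210)/(1.720e-06) = 1.965 Ω
R = R₀(1 + αΔT) = 1.965(1 + 0.0037×21) = 2.12 Ω

2.12 Ω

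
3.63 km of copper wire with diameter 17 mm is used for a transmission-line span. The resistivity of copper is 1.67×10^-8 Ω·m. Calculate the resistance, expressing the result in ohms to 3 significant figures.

0.267 Ω

A = π(d/2)² = π(8.5000e-03 m)² = 2.270e-04 m²
R = ρL/A = (1.67×10^-8)(3630 m)/(2.270e-04 m²) = 0.267 Ω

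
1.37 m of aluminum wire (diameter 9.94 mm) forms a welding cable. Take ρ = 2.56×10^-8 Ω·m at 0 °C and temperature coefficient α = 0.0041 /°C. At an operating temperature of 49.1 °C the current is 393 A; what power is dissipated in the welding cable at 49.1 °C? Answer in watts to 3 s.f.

A = π(d/2)² = π(4.9700e-03 m)² = 7.760e-05 m²
R₍0₎ = ρL/A = (2.56×10^-8)(1.37)/(7.760e-05) = 4.520×10^-4 Ω
R₍49.1₎ = R₍0₎(1 + αΔT) = 4.520×10^-4 × (1 + 0.0041×49.1) = 5.429×10^-4 Ω
P = I²R = (393)² × 5.429×10^-4 = 83.9 W

83.9 W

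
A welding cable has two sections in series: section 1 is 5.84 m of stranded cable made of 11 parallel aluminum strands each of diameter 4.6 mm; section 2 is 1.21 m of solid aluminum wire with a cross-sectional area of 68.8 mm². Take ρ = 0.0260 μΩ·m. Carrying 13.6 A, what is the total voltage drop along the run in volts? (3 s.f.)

0.0175 V

ρ = 0.0260 μΩ·m = 2.60×10^-8 Ω·m
Section 1: A_strand = π(2.3000e-03)² = 1.662e-05 m²; R₁ = ρL/(N·A_s) = (2.60×10^-8)(5.84)/(11×1.662e-05) = 8.306×10^-4 Ω
Section 2: A = 68.8 mm² = 6.880e-05 m²
R₂ = (2.60×10^-8)(1.21)/(6.880e-05) = 4.573×10^-4 Ω
R = R₁ + R₂ = 0.001288 Ω
V = IR = 13.6 × 0.001288 = 0.0175 V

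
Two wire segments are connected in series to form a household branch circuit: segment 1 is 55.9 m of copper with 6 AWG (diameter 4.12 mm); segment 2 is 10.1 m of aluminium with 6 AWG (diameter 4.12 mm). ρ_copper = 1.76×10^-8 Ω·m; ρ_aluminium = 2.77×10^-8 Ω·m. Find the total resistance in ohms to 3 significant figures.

0.0948 Ω

Segment 1: A = π(4.12/2 mm)² = π(2.0600e-03 m)² = 1.333e-05 m²
R₁ = ρL/A = (1.76×10^-8)(55.9)/(1.333e-05) = 0.0738 Ω
R₂ = (2.77×10^-8)(10.1)/(1.333e-05) = 0.02099 Ω
R = R₁ + R₂ = 0.0948 Ω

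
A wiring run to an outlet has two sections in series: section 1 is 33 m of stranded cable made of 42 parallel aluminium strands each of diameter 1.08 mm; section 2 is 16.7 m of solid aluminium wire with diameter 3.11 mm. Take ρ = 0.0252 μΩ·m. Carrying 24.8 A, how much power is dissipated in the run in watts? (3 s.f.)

ρ = 0.0252 μΩ·m = 2.52×10^-8 Ω·m
Section 1: A_strand = π(5.4000e-04)² = 9.161e-07 m²; R₁ = ρL/(N·A_s) = (2.52×10^-8)(33)/(42×9.161e-07) = 0.02161 Ω
Section 2: A = π(d/2)² = π(1.5550e-03 m)² = 7.596e-06 m²
R₂ = (2.52×10^-8)(16.7)/(7.596e-06) = 0.0554 Ω
R = R₁ + R₂ = 0.07701 Ω
P = I²R = (24.8)² × 0.07701 = 47.4 W

47.4 W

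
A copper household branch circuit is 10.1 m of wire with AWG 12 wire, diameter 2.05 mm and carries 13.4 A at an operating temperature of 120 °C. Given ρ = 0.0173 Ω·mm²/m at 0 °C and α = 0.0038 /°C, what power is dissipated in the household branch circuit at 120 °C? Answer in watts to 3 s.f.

13.8 W

ρ = 0.0173 Ω·mm²/m = 1.73×10^-8 Ω·m
A = π(2.05/2 mm)² = π(1.0250e-03 m)² = 3.301e-06 m²
R₍0₎ = ρL/A = (1.73×10^-8)(10.1)/(3.301e-06) = 0.05294 Ω
R₍120₎ = R₍0₎(1 + αΔT) = 0.05294 × (1 + 0.0038×120) = 0.07708 Ω
P = I²R = (13.4)² × 0.07708 = 13.8 W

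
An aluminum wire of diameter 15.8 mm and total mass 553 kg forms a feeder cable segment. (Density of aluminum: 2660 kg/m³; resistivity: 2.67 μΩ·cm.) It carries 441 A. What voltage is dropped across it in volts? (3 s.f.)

ρ = 2.67 μΩ·cm = 2.67×10^-8 Ω·m
A = π(d/2)² = π(7.9000e-03 m)² = 1.9607e-04 m²
L = m/(density·A) = 553/(2660×1.9607e-04) = 1060 m
R = ρL/A = (2.67×10^-8)(1060)/(1.9607e-04) = 0.1444 Ω
V = IR = 441 × 0.1444 = 63.7 V

63.7 V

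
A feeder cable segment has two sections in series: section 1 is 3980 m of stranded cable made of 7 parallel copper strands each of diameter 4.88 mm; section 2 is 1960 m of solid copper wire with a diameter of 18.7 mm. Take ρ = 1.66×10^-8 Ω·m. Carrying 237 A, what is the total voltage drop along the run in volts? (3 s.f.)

Section 1: A_strand = π(2.4400e-03)² = 1.870e-05 m²; R₁ = ρL/(N·A_s) = (1.66×10^-8)(3980)/(7×1.870e-05) = 0.5046 Ω
Section 2: A = π(d/2)² = π(9.3500e-03 m)² = 2.746e-04 m²
R₂ = (1.66×10^-8)(1960)/(2.746e-04) = 0.1185 Ω
R = R₁ + R₂ = 0.6231 Ω
V = IR = 237 × 0.6231 = 148 V

148 V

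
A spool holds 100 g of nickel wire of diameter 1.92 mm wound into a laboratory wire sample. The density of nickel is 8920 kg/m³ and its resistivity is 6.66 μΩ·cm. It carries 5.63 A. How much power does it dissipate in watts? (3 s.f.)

2.82 W

ρ = 6.66 μΩ·cm = 6.66×10^-8 Ω·m
A = π(d/2)² = π(9.6000e-04 m)² = 2.8953e-06 m²
L = m/(density·A) = 0.1/(8920×2.8953e-06) = 3.872 m
R = ρL/A = (6.66×10^-8)(3.872)/(2.8953e-06) = 0.08907 Ω
P = I²R = (5.63)² × 0.08907 = 2.82 W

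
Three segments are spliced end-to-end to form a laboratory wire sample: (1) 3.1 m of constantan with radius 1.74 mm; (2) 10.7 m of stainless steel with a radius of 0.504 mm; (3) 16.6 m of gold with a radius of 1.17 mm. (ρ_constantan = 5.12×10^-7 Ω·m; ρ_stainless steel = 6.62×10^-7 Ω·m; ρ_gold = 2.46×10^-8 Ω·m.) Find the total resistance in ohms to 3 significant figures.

Seg 1: A = πr² = π(1.7400e-03 m)² = 9.511e-06 m²
R_1 = (5.12×10^-7)(3.1)/(9.511e-06) = 0.1669 Ω
Seg 2: A = πr² = π(5.0400e-04 m)² = 7.980e-07 m²
R_2 = (6.62×10^-7)(10.7)/(7.980e-07) = 8.876 Ω
Seg 3: A = πr² = π(1.1700e-03 m)² = 4.301e-06 m²
R_3 = (2.46×10^-8)(16.6)/(4.301e-06) = 0.09496 Ω
R_total = R_1 + R_2 + R_3 = 9.14 Ω

9.14 Ω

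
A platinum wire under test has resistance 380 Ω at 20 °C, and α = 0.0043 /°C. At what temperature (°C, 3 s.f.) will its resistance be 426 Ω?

R = R₀(1 + α(T − T₀)) ⇒ T = T₀ + (R/R₀ − 1)/α
T = 20 + (426/380 − 1)/0.0043 = 20 + (0.1211)/0.0043 = 48.2 °C

48.2 °C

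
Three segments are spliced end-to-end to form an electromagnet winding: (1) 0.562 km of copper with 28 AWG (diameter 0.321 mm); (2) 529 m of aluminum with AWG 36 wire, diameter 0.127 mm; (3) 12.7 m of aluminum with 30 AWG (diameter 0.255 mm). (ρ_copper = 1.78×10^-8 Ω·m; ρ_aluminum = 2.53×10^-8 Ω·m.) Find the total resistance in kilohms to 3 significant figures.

Seg 1: A = π(0.321/2 mm)² = π(1.6050e-04 m)² = 8.093e-08 m²
R_1 = (1.78×10^-8)(562)/(8.093e-08) = 123.6 Ω
Seg 2: A = π(0.127/2 mm)² = π(6.3500e-05 m)² = 1.267e-08 m²
R_2 = (2.53×10^-8)(529)/(1.267e-08) = 1057 Ω
Seg 3: A = π(0.255/2 mm)² = π(1.2750e-04 m)² = 5.107e-08 m²
R_3 = (2.53×10^-8)(12.7)/(5.107e-08) = 6.291 Ω
R_total = R_1 + R_2 + R_3 = 1.19 kΩ

1.19 kΩ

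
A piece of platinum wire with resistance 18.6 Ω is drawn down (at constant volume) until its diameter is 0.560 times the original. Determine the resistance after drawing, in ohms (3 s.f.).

Volume constant ⇒ L' = L/r² with r = 0.56. R' = ρL'/A' = ρ(L/r²)/(πr²d₀²/4) = R/r⁴.
R' = 10.17 × 18.6 = 189 Ω

189 Ω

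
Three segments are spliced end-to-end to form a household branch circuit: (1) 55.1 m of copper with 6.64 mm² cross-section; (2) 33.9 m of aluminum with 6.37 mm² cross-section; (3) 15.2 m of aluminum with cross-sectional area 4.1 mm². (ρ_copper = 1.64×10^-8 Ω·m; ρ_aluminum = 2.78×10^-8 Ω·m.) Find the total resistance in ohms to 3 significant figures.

0.387 Ω

Seg 1: A = 6.64 mm² = 6.640e-06 m²
R_1 = (1.64×10^-8)(55.1)/(6.640e-06) = 0.1361 Ω
Seg 2: A = 6.37 mm² = 6.370e-06 m²
R_2 = (2.78×10^-8)(33.9)/(6.370e-06) = 0.1479 Ω
Seg 3: A = 4.1 mm² = 4.100e-06 m²
R_3 = (2.78×10^-8)(15.2)/(4.100e-06) = 0.1031 Ω
R_total = R_1 + R_2 + R_3 = 0.387 Ω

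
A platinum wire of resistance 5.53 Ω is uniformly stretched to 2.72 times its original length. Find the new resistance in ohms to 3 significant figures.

Volume constant ⇒ A' = A/k with k = 2.72. R' = ρ(kL)/(A/k) = k²R.
R' = 7.398 × 5.53 = 40.9 Ω

40.9 Ω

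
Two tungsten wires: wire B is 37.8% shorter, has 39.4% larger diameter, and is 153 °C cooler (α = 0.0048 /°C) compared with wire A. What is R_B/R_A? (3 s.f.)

0.0850

R ∝ ρL/d² with ρ ∝ (1+αΔT), so R_B/R_A = (1 − 37.8/100) × (1 + 39.4/100)⁻² × (1 − 0.0048×153)
= 0.622 × 0.5146 × 0.2656 = 0.0850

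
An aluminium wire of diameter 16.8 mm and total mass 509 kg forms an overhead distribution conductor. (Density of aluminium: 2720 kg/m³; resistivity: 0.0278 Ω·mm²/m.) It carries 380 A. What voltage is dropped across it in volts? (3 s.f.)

40.2 V

ρ = 0.0278 Ω·mm²/m = 2.78×10^-8 Ω·m
A = π(d/2)² = π(8.4000e-03 m)² = 2.2167e-04 m²
L = m/(density·A) = 509/(2720×2.2167e-04) = 844.2 m
R = ρL/A = (2.78×10^-8)(844.2)/(2.2167e-04) = 0.1059 Ω
V = IR = 380 × 0.1059 = 40.2 V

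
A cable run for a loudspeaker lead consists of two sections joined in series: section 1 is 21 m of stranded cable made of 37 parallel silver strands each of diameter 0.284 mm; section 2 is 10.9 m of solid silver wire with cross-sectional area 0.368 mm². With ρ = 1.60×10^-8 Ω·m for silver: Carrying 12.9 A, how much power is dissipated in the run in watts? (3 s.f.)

103 W

Section 1: A_strand = π(1.4200e-04)² = 6.335e-08 m²; R₁ = ρL/(N·A_s) = (1.60×10^-8)(21)/(37×6.335e-08) = 0.1434 Ω
Section 2: A = 0.368 mm² = 3.680e-07 m²
R₂ = (1.60×10^-8)(10.9)/(3.680e-07) = 0.4739 Ω
R = R₁ + R₂ = 0.6173 Ω
P = I²R = (12.9)² × 0.6173 = 103 W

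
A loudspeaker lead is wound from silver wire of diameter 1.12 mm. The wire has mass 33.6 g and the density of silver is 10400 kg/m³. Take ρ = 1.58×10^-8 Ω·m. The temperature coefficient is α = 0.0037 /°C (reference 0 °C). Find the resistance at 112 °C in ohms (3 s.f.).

A = π(d/2)² = π(5.6000e-04 m)² = 9.8520e-07 m²
L = m/(density·A) = 0.0336/(10400×9.8520e-07) = 3.279 m
R = ρL/A = (1.58×10^-8)(3.279)/(9.8520e-07) = 0.05259 Ω
R(112 °C) = 0.05259 × (1 + 0.0037×112) = 0.0744 Ω

0.0744 Ω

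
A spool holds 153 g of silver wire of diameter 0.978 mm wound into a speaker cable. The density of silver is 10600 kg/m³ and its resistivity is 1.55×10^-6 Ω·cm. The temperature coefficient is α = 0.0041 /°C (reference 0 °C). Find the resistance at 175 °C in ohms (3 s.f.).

ρ = 1.55×10^-6 Ω·cm = 1.55×10^-8 Ω·m
A = π(d/2)² = π(4.8900e-04 m)² = 7.5122e-07 m²
L = m/(density·A) = 0.153/(10600×7.5122e-07) = 19.21 m
R = ρL/A = (1.55×10^-8)(19.21)/(7.5122e-07) = 0.3964 Ω
R(175 °C) = 0.3964 × (1 + 0.0041×175) = 0.681 Ω

0.681 Ω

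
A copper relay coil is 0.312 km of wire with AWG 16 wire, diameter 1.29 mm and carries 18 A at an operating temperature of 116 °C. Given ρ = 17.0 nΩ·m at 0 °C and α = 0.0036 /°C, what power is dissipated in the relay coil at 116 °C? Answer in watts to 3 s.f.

1860 W

ρ = 17.0 nΩ·m = 1.70×10^-8 Ω·m
A = π(1.29/2 mm)² = π(6.4500e-04 m)² = 1.307e-06 m²
R₍0₎ = ρL/A = (1.70×10^-8)(312)/(1.307e-06) = 4.058 Ω
R₍116₎ = R₍0₎(1 + αΔT) = 4.058 × (1 + 0.0036×116) = 5.753 Ω
P = I²R = (18)² × 5.753 = 1860 W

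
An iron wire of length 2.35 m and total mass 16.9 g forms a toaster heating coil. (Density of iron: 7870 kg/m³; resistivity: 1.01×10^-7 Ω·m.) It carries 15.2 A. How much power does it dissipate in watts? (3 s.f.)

60.0 W

A = m/(density·L) = 0.0169/(7870×2.35) = 9.1379e-07 m²
R = ρL/A = (1.01×10^-7)(2.35)/(9.1379e-07) = 0.2597 Ω
P = I²R = (15.2)² × 0.2597 = 60.0 W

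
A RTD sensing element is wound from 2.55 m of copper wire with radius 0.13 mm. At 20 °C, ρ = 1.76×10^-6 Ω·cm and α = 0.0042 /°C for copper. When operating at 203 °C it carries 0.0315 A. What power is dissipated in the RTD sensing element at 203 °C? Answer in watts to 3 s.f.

ρ = 1.76×10^-6 Ω·cm = 1.76×10^-8 Ω·m
A = πr² = π(1.3000e-04 m)² = 5.309e-08 m²
R₍20₎ = ρL/A = (1.76×10^-8)(2.55)/(5.309e-08) = 0.8453 Ω
R₍203₎ = R₍20₎(1 + αΔT) = 0.8453 × (1 + 0.0042×183) = 1.495 Ω
P = I²R = (0.0315)² × 1.495 = 0.00148 W

0.00148 W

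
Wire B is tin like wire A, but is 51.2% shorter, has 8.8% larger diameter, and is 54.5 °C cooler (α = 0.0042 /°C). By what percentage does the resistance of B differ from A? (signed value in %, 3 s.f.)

-68.2%

R ∝ ρL/d² with ρ ∝ (1+αΔT), so R_B/R_A = (1 − 51.2/100) × (1 + 8.8/100)⁻² × (1 − 0.0042×54.5)
= 0.488 × 0.8448 × 0.7711 = 0.3179
(R_B − R_A)/R_A = 0.3179 − 1 = -68.2%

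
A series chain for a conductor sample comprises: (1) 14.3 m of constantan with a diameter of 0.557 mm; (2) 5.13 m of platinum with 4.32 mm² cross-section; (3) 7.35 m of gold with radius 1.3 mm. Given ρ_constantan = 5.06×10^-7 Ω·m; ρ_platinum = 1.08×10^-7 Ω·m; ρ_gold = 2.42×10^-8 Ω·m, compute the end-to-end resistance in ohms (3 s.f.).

Seg 1: A = π(d/2)² = π(2.7850e-04 m)² = 2.437e-07 m²
R_1 = (5.06×10^-7)(14.3)/(2.437e-07) = 29.7 Ω
Seg 2: A = 4.32 mm² = 4.320e-06 m²
R_2 = (1.08×10^-7)(5.13)/(4.320e-06) = 0.1282 Ω
Seg 3: A = πr² = π(1.3000e-03 m)² = 5.309e-06 m²
R_3 = (2.42×10^-8)(7.35)/(5.309e-06) = 0.0335 Ω
R_total = R_1 + R_2 + R_3 = 29.9 Ω

29.9 Ω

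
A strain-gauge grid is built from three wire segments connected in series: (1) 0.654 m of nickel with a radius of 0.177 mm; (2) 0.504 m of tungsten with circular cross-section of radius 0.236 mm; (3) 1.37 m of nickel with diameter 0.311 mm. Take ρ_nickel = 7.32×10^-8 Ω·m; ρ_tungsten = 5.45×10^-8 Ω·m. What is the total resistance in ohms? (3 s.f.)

1.96 Ω

Seg 1: A = πr² = π(1.7700e-04 m)² = 9.842e-08 m²
R_1 = (7.32×10^-8)(0.654)/(9.842e-08) = 0.4864 Ω
Seg 2: A = πr² = π(2.3600e-04 m)² = 1.750e-07 m²
R_2 = (5.45×10^-8)(0.504)/(1.750e-07) = 0.157 Ω
Seg 3: A = π(d/2)² = π(1.5550e-04 m)² = 7.596e-08 m²
R_3 = (7.32×10^-8)(1.37)/(7.596e-08) = 1.32 Ω
R_total = R_1 + R_2 + R_3 = 1.96 Ω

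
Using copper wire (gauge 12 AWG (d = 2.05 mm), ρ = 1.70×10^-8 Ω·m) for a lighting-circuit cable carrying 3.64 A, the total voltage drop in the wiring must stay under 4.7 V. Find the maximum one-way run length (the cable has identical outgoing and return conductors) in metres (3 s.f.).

A = π(2.05/2 mm)² = π(1.0250e-03 m)² = 3.301e-06 m²
L_max = V_max·A/(2·ρI) = (4.7)(3.301e-06)/(2×1.70×10^-8×3.64) = 125 m

125 m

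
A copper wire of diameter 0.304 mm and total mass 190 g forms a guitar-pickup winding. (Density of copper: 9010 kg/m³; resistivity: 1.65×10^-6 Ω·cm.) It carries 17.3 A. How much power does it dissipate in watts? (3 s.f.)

19800 W

ρ = 1.65×10^-6 Ω·cm = 1.65×10^-8 Ω·m
A = π(d/2)² = π(1.5200e-04 m)² = 7.2583e-08 m²
L = m/(density·A) = 0.19/(9010×7.2583e-08) = 290.5 m
R = ρL/A = (1.65×10^-8)(290.5)/(7.2583e-08) = 66.04 Ω
P = I²R = (17.3)² × 66.04 = 19800 W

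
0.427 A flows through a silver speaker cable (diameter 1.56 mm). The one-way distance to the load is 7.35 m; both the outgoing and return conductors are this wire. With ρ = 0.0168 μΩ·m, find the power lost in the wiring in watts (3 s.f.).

ρ = 0.0168 μΩ·m = 1.68×10^-8 Ω·m
A = π(d/2)² = π(7.8000e-04 m)² = 1.911e-06 m²
Total conductor length (both ways) L = 2 × 7.35 = 14.7 m
R = ρL/A = (1.68×10^-8)(14.7)/(1.911e-06) = 0.1292 Ω
P = I²R = (0.427)² × 0.1292 = 0.0236 W

0.0236 W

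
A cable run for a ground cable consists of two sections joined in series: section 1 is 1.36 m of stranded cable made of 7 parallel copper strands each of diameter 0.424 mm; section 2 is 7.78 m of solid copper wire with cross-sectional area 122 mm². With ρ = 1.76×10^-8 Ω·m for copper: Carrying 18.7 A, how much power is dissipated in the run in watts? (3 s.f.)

Section 1: A_strand = π(2.1200e-04)² = 1.412e-07 m²; R₁ = ρL/(N·A_s) = (1.76×10^-8)(1.36)/(7×1.412e-07) = 0.02422 Ω
Section 2: A = 122 mm² = 1.220e-04 m²
R₂ = (1.76×10^-8)(7.78)/(1.220e-04) = 0.001122 Ω
R = R₁ + R₂ = 0.02534 Ω
P = I²R = (18.7)² × 0.02534 = 8.86 W

8.86 W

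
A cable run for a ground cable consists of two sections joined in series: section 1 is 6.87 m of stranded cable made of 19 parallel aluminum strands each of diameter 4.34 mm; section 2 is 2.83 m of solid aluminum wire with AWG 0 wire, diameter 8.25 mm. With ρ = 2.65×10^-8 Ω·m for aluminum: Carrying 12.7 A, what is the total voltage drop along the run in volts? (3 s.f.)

0.0260 V

Section 1: A_strand = π(2.1700e-03)² = 1.479e-05 m²; R₁ = ρL/(N·A_s) = (2.65×10^-8)(6.87)/(19×1.479e-05) = 6.477×10^-4 Ω
Section 2: A = π(8.25/2 mm)² = π(4.1250e-03 m)² = 5.346e-05 m²
R₂ = (2.65×10^-8)(2.83)/(5.346e-05) = 0.001403 Ω
R = R₁ + R₂ = 0.002051 Ω
V = IR = 12.7 × 0.002051 = 0.0260 V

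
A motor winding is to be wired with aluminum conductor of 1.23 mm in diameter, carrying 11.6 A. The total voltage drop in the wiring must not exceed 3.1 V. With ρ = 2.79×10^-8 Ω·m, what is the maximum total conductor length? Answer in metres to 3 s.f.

11.4 m

A = π(d/2)² = π(6.1500e-04 m)² = 1.188e-06 m²
L_max = V_max·A/(1·ρI) = (3.1)(1.188e-06)/(2.79×10^-8×11.6) = 11.4 m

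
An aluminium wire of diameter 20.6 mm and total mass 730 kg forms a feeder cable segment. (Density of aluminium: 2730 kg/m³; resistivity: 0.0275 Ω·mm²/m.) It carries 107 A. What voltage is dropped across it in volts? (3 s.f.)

ρ = 0.0275 Ω·mm²/m = 2.75×10^-8 Ω·m
A = π(d/2)² = π(1.0300e-02 m)² = 3.3329e-04 m²
L = m/(density·A) = 730/(2730×3.3329e-04) = 802.3 m
R = ρL/A = (2.75×10^-8)(802.3)/(3.3329e-04) = 0.0662 Ω
V = IR = 107 × 0.0662 = 7.08 V

7.08 V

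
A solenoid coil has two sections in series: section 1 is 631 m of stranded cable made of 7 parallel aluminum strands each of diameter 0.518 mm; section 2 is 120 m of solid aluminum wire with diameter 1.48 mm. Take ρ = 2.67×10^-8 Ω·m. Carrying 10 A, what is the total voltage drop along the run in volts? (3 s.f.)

133 V

Section 1: A_strand = π(2.5900e-04)² = 2.107e-07 m²; R₁ = ρL/(N·A_s) = (2.67×10^-8)(631)/(7×2.107e-07) = 11.42 Ω
Section 2: A = π(d/2)² = π(7.4000e-04 m)² = 1.720e-06 m²
R₂ = (2.67×10^-8)(120)/(1.720e-06) = 1.862 Ω
R = R₁ + R₂ = 13.28 Ω
V = IR = 10 × 13.28 = 133 V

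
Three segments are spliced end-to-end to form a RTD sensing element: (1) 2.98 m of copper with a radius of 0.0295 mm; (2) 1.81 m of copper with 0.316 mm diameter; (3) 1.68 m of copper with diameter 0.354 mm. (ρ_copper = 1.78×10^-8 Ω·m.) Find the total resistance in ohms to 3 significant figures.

20.1 Ω

Seg 1: A = πr² = π(2.9500e-05 m)² = 2.734e-09 m²
R_1 = (1.78×10^-8)(2.98)/(2.734e-09) = 19.4 Ω
Seg 2: A = π(d/2)² = π(1.5800e-04 m)² = 7.843e-08 m²
R_2 = (1.78×10^-8)(1.81)/(7.843e-08) = 0.4108 Ω
Seg 3: A = π(d/2)² = π(1.7700e-04 m)² = 9.842e-08 m²
R_3 = (1.78×10^-8)(1.68)/(9.842e-08) = 0.3038 Ω
R_total = R_1 + R_2 + R_3 = 20.1 Ω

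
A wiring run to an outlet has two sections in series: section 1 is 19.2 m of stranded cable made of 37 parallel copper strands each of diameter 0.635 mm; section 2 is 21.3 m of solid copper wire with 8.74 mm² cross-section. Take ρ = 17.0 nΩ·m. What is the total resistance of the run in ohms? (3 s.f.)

0.0693 Ω

ρ = 17.0 nΩ·m = 1.70×10^-8 Ω·m
Section 1: A_strand = π(3.1750e-04)² = 3.167e-07 m²; R₁ = ρL/(N·A_s) = (1.70×10^-8)(19.2)/(37×3.167e-07) = 0.02786 Ω
Section 2: A = 8.74 mm² = 8.740e-06 m²
R₂ = (1.70×10^-8)(21.3)/(8.740e-06) = 0.04143 Ω
R = R₁ + R₂ = 0.0693 Ω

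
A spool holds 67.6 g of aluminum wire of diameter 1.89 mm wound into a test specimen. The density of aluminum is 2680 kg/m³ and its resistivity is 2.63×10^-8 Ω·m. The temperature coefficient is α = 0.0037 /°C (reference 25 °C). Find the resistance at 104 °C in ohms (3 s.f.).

0.109 Ω

A = π(d/2)² = π(9.4500e-04 m)² = 2.8055e-06 m²
L = m/(density·A) = 0.0676/(2680×2.8055e-06) = 8.991 m
R = ρL/A = (2.63×10^-8)(8.991)/(2.8055e-06) = 0.08428 Ω
R(104 °C) = 0.08428 × (1 + 0.0037×79) = 0.109 Ω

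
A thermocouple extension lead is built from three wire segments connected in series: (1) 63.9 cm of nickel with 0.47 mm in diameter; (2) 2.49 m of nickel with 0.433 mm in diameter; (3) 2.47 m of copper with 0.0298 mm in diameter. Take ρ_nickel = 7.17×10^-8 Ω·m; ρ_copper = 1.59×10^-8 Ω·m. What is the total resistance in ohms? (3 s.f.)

Seg 1: A = π(d/2)² = π(2.3500e-04 m)² = 1.735e-07 m²
R_1 = (7.17×10^-8)(0.639)/(1.735e-07) = 0.2641 Ω
Seg 2: A = π(d/2)² = π(2.1650e-04 m)² = 1.473e-07 m²
R_2 = (7.17×10^-8)(2.49)/(1.473e-07) = 1.212 Ω
Seg 3: A = π(d/2)² = π(1.4900e-05 m)² = 6.975e-10 m²
R_3 = (1.59×10^-8)(2.47)/(6.975e-10) = 56.31 Ω
R_total = R_1 + R_2 + R_3 = 57.8 Ω

57.8 Ω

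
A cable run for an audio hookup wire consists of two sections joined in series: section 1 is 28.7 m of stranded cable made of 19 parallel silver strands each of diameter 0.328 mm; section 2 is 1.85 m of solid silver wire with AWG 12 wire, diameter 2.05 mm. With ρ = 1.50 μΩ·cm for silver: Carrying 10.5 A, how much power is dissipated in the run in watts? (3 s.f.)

30.5 W

ρ = 1.50 μΩ·cm = 1.50×10^-8 Ω·m
Section 1: A_strand = π(1.6400e-04)² = 8.450e-08 m²; R₁ = ρL/(N·A_s) = (1.50×10^-8)(28.7)/(19×8.450e-08) = 0.2682 Ω
Section 2: A = π(2.05/2 mm)² = π(1.0250e-03 m)² = 3.301e-06 m²
R₂ = (1.50×10^-8)(1.85)/(3.301e-06) = 0.008407 Ω
R = R₁ + R₂ = 0.2766 Ω
P = I²R = (10.5)² × 0.2766 = 30.5 W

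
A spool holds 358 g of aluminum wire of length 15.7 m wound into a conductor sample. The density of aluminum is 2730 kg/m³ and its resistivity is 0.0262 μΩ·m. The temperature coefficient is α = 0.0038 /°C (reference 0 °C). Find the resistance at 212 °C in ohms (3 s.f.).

0.0889 Ω

ρ = 0.0262 μΩ·m = 2.62×10^-8 Ω·m
A = m/(density·L) = 0.358/(2730×15.7) = 8.3526e-06 m²
R = ρL/A = (2.62×10^-8)(15.7)/(8.3526e-06) = 0.04925 Ω
R(212 °C) = 0.04925 × (1 + 0.0038×212) = 0.0889 Ω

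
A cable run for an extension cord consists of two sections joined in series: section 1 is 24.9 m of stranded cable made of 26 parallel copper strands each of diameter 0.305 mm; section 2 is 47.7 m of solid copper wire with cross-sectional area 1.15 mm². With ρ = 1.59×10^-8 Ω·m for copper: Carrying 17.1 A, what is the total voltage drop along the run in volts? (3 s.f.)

Section 1: A_strand = π(1.5250e-04)² = 7.306e-08 m²; R₁ = ρL/(N·A_s) = (1.59×10^-8)(24.9)/(26×7.306e-08) = 0.2084 Ω
Section 2: A = 1.15 mm² = 1.150e-06 m²
R₂ = (1.59×10^-8)(47.7)/(1.150e-06) = 0.6595 Ω
R = R₁ + R₂ = 0.8679 Ω
V = IR = 17.1 × 0.8679 = 14.8 V

14.8 V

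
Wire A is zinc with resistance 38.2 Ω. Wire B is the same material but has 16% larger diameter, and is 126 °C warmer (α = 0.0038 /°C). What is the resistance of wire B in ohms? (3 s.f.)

R ∝ ρL/d² with ρ ∝ (1+αΔT), so R_B/R_A = (1 + 16/100)⁻² × (1 + 0.0038×126)
= 0.7432 × 1.479 = 1.099
R_B = 1.099 × 38.2 = 42.0 Ω

42.0 Ω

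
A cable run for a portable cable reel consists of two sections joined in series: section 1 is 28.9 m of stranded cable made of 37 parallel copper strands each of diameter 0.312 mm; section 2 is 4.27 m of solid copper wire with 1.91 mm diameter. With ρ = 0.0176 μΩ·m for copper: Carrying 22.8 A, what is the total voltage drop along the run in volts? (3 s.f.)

4.70 V

ρ = 0.0176 μΩ·m = 1.76×10^-8 Ω·m
Section 1: A_strand = π(1.5600e-04)² = 7.645e-08 m²; R₁ = ρL/(N·A_s) = (1.76×10^-8)(28.9)/(37×7.645e-08) = 0.1798 Ω
Section 2: A = π(d/2)² = π(9.5500e-04 m)² = 2.865e-06 m²
R₂ = (1.76×10^-8)(4.27)/(2.865e-06) = 0.02623 Ω
R = R₁ + R₂ = 0.206 Ω
V = IR = 22.8 × 0.206 = 4.70 V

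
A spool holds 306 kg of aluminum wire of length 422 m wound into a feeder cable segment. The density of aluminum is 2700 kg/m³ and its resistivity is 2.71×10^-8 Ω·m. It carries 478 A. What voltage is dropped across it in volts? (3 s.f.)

20.4 V

A = m/(density·L) = 306/(2700×422) = 2.6856e-04 m²
R = ρL/A = (2.71×10^-8)(422)/(2.6856e-04) = 0.04258 Ω
V = IR = 478 × 0.04258 = 20.4 V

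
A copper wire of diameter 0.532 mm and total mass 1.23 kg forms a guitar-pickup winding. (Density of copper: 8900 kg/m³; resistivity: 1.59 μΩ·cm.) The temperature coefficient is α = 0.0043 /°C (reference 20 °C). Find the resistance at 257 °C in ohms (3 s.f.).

89.8 Ω

ρ = 1.59 μΩ·cm = 1.59×10^-8 Ω·m
A = π(d/2)² = π(2.6600e-04 m)² = 2.2229e-07 m²
L = m/(density·A) = 1.23/(8900×2.2229e-07) = 621.7 m
R = ρL/A = (1.59×10^-8)(621.7)/(2.2229e-07) = 44.47 Ω
R(257 °C) = 44.47 × (1 + 0.0043×237) = 89.8 Ω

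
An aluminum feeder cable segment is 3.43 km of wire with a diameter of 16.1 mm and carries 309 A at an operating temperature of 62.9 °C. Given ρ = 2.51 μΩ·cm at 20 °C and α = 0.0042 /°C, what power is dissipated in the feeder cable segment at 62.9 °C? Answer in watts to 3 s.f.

47700 W

ρ = 2.51 μΩ·cm = 2.51×10^-8 Ω·m
A = π(d/2)² = π(8.0500e-03 m)² = 2.036e-04 m²
R₍20₎ = ρL/A = (2.51×10^-8)(3430)/(2.036e-04) = 0.4229 Ω
R₍62.9₎ = R₍20₎(1 + αΔT) = 0.4229 × (1 + 0.0042×42.9) = 0.4991 Ω
P = I²R = (309)² × 0.4991 = 47700 W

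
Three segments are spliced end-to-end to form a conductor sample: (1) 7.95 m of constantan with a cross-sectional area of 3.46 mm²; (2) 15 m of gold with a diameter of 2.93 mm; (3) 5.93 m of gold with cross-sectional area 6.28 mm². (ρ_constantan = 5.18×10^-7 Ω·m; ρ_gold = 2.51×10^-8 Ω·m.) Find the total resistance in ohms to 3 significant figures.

1.27 Ω

Seg 1: A = 3.46 mm² = 3.460e-06 m²
R_1 = (5.18×10^-7)(7.95)/(3.460e-06) = 1.19 Ω
Seg 2: A = π(d/2)² = π(1.4650e-03 m)² = 6.743e-06 m²
R_2 = (2.51×10^-8)(15)/(6.743e-06) = 0.05584 Ω
Seg 3: A = 6.28 mm² = 6.280e-06 m²
R_3 = (2.51×10^-8)(5.93)/(6.280e-06) = 0.0237 Ω
R_total = R_1 + R_2 + R_3 = 1.27 Ω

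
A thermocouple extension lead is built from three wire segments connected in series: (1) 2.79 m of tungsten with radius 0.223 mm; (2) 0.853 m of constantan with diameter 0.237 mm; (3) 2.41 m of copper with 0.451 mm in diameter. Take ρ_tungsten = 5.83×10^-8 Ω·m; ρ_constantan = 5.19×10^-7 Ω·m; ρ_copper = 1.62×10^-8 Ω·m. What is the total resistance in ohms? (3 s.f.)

Seg 1: A = πr² = π(2.2300e-04 m)² = 1.562e-07 m²
R_1 = (5.83×10^-8)(2.79)/(1.562e-07) = 1.041 Ω
Seg 2: A = π(d/2)² = π(1.1850e-04 m)² = 4.412e-08 m²
R_2 = (5.19×10^-7)(0.853)/(4.412e-08) = 10.04 Ω
Seg 3: A = π(d/2)² = π(2.2550e-04 m)² = 1.598e-07 m²
R_3 = (1.62×10^-8)(2.41)/(1.598e-07) = 0.2444 Ω
R_total = R_1 + R_2 + R_3 = 11.3 Ω

11.3 Ω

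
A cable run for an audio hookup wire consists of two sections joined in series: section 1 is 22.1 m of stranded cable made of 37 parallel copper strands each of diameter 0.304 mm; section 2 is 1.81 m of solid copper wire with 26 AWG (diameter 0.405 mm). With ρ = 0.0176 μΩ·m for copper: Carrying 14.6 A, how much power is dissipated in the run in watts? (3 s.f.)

83.6 W

ρ = 0.0176 μΩ·m = 1.76×10^-8 Ω·m
Section 1: A_strand = π(1.5200e-04)² = 7.258e-08 m²; R₁ = ρL/(N·A_s) = (1.76×10^-8)(22.1)/(37×7.258e-08) = 0.1448 Ω
Section 2: A = π(0.405/2 mm)² = π(2.0250e-04 m)² = 1.288e-07 m²
R₂ = (1.76×10^-8)(1.81)/(1.288e-07) = 0.2473 Ω
R = R₁ + R₂ = 0.3921 Ω
P = I²R = (14.6)² × 0.3921 = 83.6 W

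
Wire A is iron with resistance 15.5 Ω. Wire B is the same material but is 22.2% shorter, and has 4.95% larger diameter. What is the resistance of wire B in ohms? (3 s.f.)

R ∝ L/d², so R_B/R_A = (1 − 22.2/100) × (1 + 4.95/100)⁻²
= 0.778 × 0.9079 = 0.7063
R_B = 0.7063 × 15.5 = 10.9 Ω

10.9 Ω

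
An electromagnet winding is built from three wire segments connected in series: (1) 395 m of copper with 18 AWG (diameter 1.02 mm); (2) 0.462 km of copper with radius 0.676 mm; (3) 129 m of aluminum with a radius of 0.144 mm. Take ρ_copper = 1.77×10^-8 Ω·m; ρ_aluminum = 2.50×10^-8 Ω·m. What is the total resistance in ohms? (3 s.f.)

63.8 Ω

Seg 1: A = π(1.02/2 mm)² = π(5.1000e-04 m)² = 8.171e-07 m²
R_1 = (1.77×10^-8)(395)/(8.171e-07) = 8.556 Ω
Seg 2: A = πr² = π(6.7600e-04 m)² = 1.436e-06 m²
R_2 = (1.77×10^-8)(462)/(1.436e-06) = 5.696 Ω
Seg 3: A = πr² = π(1.4400e-04 m)² = 6.514e-08 m²
R_3 = (2.50×10^-8)(129)/(6.514e-08) = 49.51 Ω
R_total = R_1 + R_2 + R_3 = 63.8 Ω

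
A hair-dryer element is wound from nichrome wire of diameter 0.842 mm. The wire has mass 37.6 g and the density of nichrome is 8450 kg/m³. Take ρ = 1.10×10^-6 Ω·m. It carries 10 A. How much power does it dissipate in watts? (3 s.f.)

A = π(d/2)² = π(4.2100e-04 m)² = 5.5682e-07 m²
L = m/(density·A) = 0.0376/(8450×5.5682e-07) = 7.991 m
R = ρL/A = (1.10×10^-6)(7.991)/(5.5682e-07) = 15.79 Ω
P = I²R = (10)² × 15.79 = 1580 W

1580 W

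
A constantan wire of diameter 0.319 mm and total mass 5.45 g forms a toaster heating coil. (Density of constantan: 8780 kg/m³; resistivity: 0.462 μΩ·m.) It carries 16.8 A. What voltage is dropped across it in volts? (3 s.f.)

ρ = 0.462 μΩ·m = 4.62×10^-7 Ω·m
A = π(d/2)² = π(1.5950e-04 m)² = 7.9923e-08 m²
L = m/(density·A) = 0.00545/(8780×7.9923e-08) = 7.767 m
R = ρL/A = (4.62×10^-7)(7.767)/(7.9923e-08) = 44.9 Ω
V = IR = 16.8 × 44.9 = 754 V

754 V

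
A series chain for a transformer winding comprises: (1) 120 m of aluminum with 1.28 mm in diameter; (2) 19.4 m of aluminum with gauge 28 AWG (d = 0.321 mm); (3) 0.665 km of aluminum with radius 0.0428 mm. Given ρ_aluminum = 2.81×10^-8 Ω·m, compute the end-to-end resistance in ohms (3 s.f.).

3260 Ω

Seg 1: A = π(d/2)² = π(6.4000e-04 m)² = 1.287e-06 m²
R_1 = (2.81×10^-8)(120)/(1.287e-06) = 2.62 Ω
Seg 2: A = π(0.321/2 mm)² = π(1.6050e-04 m)² = 8.093e-08 m²
R_2 = (2.81×10^-8)(19.4)/(8.093e-08) = 6.736 Ω
Seg 3: A = πr² = π(4.2800e-05 m)² = 5.755e-09 m²
R_3 = (2.81×10^-8)(665)/(5.755e-09) = 3247 Ω
R_total = R_1 + R_2 + R_3 = 3260 Ω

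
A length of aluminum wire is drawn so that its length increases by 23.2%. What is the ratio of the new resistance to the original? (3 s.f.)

k = 1 + 23.2/100 = 1.232; volume constant ⇒ A' = A/k, so R' = k²R.
Factor = 1.52

1.52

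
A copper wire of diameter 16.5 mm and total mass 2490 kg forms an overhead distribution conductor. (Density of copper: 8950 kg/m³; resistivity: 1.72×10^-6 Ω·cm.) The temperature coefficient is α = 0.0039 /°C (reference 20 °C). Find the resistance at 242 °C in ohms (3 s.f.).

ρ = 1.72×10^-6 Ω·cm = 1.72×10^-8 Ω·m
A = π(d/2)² = π(8.2500e-03 m)² = 2.1382e-04 m²
L = m/(density·A) = 2490/(8950×2.1382e-04) = 1301 m
R = ρL/A = (1.72×10^-8)(1301)/(2.1382e-04) = 0.1047 Ω
R(242 °C) = 0.1047 × (1 + 0.0039×222) = 0.195 Ω

0.195 Ω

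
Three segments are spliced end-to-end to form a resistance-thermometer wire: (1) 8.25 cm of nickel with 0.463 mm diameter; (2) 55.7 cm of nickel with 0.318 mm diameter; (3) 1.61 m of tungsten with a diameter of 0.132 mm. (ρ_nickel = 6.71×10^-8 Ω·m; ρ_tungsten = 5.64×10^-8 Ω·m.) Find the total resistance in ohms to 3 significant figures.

Seg 1: A = π(d/2)² = π(2.3150e-04 m)² = 1.684e-07 m²
R_1 = (6.71×10^-8)(0.0825)/(1.684e-07) = 0.03288 Ω
Seg 2: A = π(d/2)² = π(1.5900e-04 m)² = 7.942e-08 m²
R_2 = (6.71×10^-8)(0.557)/(7.942e-08) = 0.4706 Ω
Seg 3: A = π(d/2)² = π(6.6000e-05 m)² = 1.368e-08 m²
R_3 = (5.64×10^-8)(1.61)/(1.368e-08) = 6.635 Ω
R_total = R_1 + R_2 + R_3 = 7.14 Ω

7.14 Ω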